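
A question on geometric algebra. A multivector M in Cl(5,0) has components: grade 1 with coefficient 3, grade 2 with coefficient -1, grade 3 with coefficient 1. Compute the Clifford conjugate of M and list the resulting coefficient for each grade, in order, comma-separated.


Clifford conjugate sign for grade k: (-1)^(k(k+1)/2)
Grade 1: (-1)^(1*2/2) = (-1)^1 = -1, coeff 3 -> -3
Grade 2: (-1)^(2*3/2) = (-1)^3 = -1, coeff -1 -> 1
Grade 3: (-1)^(3*4/2) = (-1)^6 = 1, coeff 1 -> 1
Conjugated coefficients: -3, 1, 1


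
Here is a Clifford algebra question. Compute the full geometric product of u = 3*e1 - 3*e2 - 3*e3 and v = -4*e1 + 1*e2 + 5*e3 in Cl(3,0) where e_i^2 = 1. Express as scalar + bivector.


In Cl(3,0): e_i^2 = 1, e_ie_j = -e_je_i for i != j.
Scalar part = u . v = 3*(-4) + (-3)*1 + (-3)*5
= -12 + (-3) + (-15) = -30
e12 coeff = 3*1 - (-3)*(-4) = 3 - 12 = -9
e13 coeff = 3*5 - (-3)*(-4) = 15 - 12 = 3
e23 coeff = (-3)*5 - (-3)*1 = -15 - (-3) = -12
uv = -30 - 9*e12 + 3*e13 - 12*e23


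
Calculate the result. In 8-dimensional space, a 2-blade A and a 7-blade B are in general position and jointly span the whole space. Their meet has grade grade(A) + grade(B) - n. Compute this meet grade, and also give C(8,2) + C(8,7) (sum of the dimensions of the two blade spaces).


Meet grade = grade(A) + grade(B) - n
= 2 + 7 - 8 = 1
C(8,2) = 28
C(8,7) = 8
dim_A + dim_B = 28 + 8 = 36


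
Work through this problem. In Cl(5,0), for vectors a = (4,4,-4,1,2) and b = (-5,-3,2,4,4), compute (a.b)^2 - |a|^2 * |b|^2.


a . b = 4*(-5) + 4*(-3) + (-4)*2 + 1*4 + 2*4
= -20 + (-12) + (-8) + 4 + 8 = -28
|a|^2 = 4^2 + 4^2 + (-4)^2 + 1^2 + 2^2 = 53
|b|^2 = (-5)^2 + (-3)^2 + 2^2 + 4^2 + 4^2 = 70
(a.b)^2 = (-28)^2 = 784
|a|^2 * |b|^2 = 53 * 70 = 3710
Result = 784 - 3710 = -2926


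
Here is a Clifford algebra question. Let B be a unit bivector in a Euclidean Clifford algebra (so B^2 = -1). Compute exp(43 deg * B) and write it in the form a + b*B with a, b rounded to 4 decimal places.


For a unit bivector B with B^2 = -1, the exponential series gives
e^(theta*B) = cos(theta) + sin(theta)*B (the GA analogue of Euler's formula).
theta = 43 degrees = 0.750492 rad
cos(43 deg) = 0.7314
sin(43 deg) = 0.6820
exp(theta*B) = 0.7314 + 0.6820*B


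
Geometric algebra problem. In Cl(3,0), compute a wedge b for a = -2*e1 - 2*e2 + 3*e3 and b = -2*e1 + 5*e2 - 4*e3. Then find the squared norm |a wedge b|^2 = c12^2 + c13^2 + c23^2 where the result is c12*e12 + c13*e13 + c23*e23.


a wedge b = (a1*b2 - a2*b1)*e12 + (a1*b3 - a3*b1)*e13 + (a2*b3 - a3*b2)*e23
e12 coeff: (-2)*5 - (-2)*(-2) = -10 - 4 = -14
e13 coeff: (-2)*(-4) - 3*(-2) = 8 - (-6) = 14
e23 coeff: (-2)*(-4) - 3*5 = 8 - 15 = -7
|a wedge b|^2 = (-14)^2 + 14^2 + (-7)^2
= 196 + 196 + 49
= 441


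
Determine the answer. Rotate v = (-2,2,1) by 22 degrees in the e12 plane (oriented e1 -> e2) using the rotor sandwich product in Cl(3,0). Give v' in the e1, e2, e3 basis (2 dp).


Rotor R = cos(11deg) - sin(11deg)*e12
Rotation angle theta = 2 * 11 = 22 degrees in the e12 plane (e1 -> e2).
The component perpendicular to the plane (e3) is invariant: v'_3 = v3 = 1.00
cos(22deg) = 0.9272, sin(22deg) = 0.3746
v'_1 = v1*cos(theta) - v2*sin(theta) = -2*0.9272 - 2*0.3746 = -2.60
v'_2 = v1*sin(theta) + v2*cos(theta) = -2*0.3746 + 2*0.9272 = 1.11
v' = -2.60*e1 + 1.11*e2 + 1.00*e3


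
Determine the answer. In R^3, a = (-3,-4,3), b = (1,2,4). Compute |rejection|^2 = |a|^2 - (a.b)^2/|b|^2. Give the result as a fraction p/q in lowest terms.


|a|^2 = (-3)^2 + (-4)^2 + 3^2 = 34
|b|^2 = 1^2 + 2^2 + 4^2 = 21
a . b = (-3)*1 + (-4)*2 + 3*4 = 1
(a.b)^2 = 1^2 = 1
|rej|^2 = 34 - 1/21
= (714 - 1)/21
= 713/21
In lowest terms: 713/21


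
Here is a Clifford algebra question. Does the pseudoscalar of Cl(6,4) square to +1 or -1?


The pseudoscalar I = e1...e_n (product of all n generators) of Cl(p,q) satisfies I^2 = (-1)^(q + n(n-1)/2).
p = 6, q = 4, n = p + q = 10
n(n-1)/2 = 10 * 9 / 2 = 45
Exponent = q + n(n-1)/2 = 4 + 45 = 49
I^2 = (-1)^49 = -1


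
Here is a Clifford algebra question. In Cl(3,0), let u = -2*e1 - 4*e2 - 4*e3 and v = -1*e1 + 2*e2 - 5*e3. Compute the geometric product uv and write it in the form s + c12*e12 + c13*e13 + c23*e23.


In Cl(3,0): e_i^2 = 1, e_ie_j = -e_je_i for i != j.
Scalar part = u . v = (-2)*(-1) + (-4)*2 + (-4)*(-5)
= 2 + (-8) + 20 = 14
e12 coeff = (-2)*2 - (-4)*(-1) = -4 - 4 = -8
e13 coeff = (-2)*(-5) - (-4)*(-1) = 10 - 4 = 6
e23 coeff = (-4)*(-5) - (-4)*2 = 20 - (-8) = 28
uv = 14 - 8*e12 + 6*e13 + 28*e23


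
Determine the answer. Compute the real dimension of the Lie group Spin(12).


Spin(n) double-covers SO(n); both have Lie algebra so(n) of dimension n(n-1)/2.
n = 12
n(n-1) = 12 * 11 = 132
dim Spin(12) = 132/2 = 66


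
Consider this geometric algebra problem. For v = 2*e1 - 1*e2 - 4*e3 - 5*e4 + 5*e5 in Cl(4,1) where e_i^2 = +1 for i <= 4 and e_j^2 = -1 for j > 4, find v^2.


v^2 = sum of c_i^2 * e_i^2
Positive signature terms (e_i^2 = +1): 2^2 + (-1)^2 + (-4)^2 + (-5)^2 = 46
Negative signature terms (e_j^2 = -1): 5^2 = 25
v^2 = 46 - 25 = 21


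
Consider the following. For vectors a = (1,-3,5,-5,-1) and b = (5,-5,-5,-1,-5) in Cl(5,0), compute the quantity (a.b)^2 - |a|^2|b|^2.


a . b = 1*5 + (-3)*(-5) + 5*(-5) + (-5)*(-1) + (-1)*(-5)
= 5 + 15 + (-25) + 5 + 5 = 5
|a|^2 = 1^2 + (-3)^2 + 5^2 + (-5)^2 + (-1)^2 = 61
|b|^2 = 5^2 + (-5)^2 + (-5)^2 + (-1)^2 + (-5)^2 = 101
(a.b)^2 = 5^2 = 25
|a|^2 * |b|^2 = 61 * 101 = 6161
Result = 25 - 6161 = -6136


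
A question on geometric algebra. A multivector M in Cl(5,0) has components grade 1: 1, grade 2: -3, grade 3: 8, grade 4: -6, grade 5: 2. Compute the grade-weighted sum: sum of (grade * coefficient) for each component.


Grade-weighted sum = sum of grade_k * coefficient_k
1*1 = 1
2*(-3) = -6
3*8 = 24
4*(-6) = -24
5*2 = 10
Total = 1 + (-6) + 24 + (-24) + 10 = 5


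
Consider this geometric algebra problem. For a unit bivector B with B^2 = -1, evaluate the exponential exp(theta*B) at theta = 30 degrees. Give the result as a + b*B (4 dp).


For a unit bivector B with B^2 = -1, the exponential series gives
e^(theta*B) = cos(theta) + sin(theta)*B (the GA analogue of Euler's formula).
theta = 30 degrees = 0.523599 rad
cos(30 deg) = 0.8660
sin(30 deg) = 0.5000
exp(theta*B) = 0.8660 + 0.5000*B


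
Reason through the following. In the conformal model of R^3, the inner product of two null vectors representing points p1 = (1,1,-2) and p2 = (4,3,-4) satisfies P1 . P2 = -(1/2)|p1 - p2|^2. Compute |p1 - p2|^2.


p1 - p2 = (-3, -2, 2)
|p1 - p2|^2 = (-3)^2 + (-2)^2 + 2^2
= 9 + 4 + 4
= 17


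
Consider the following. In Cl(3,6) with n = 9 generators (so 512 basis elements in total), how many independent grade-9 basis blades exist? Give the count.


Number of grade-k basis blades in Cl(p,q) with n = p + q is C(n, k).
n = 3 + 6 = 9
C(9, 9) = 9! / (9! * 0!)
= 362880 / (362880 * 1)
= 1


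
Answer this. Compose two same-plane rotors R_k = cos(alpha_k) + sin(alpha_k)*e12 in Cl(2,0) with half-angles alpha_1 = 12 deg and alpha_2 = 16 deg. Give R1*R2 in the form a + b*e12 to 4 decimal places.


Same-plane rotors commute and their half-angles add:
R1*R2 = cos(a1 + a2) + sin(a1 + a2)*e12.
a1 + a2 = 12 + 16 = 28 deg
cos(28 deg) = 0.8829
sin(28 deg) = 0.4695
R1*R2 = 0.8829 + 0.4695*e12


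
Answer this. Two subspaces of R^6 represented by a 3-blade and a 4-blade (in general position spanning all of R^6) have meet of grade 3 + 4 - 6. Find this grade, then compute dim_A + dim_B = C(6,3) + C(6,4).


Meet grade = grade(A) + grade(B) - n
= 3 + 4 - 6 = 1
C(6,3) = 20
C(6,4) = 15
dim_A + dim_B = 20 + 15 = 35


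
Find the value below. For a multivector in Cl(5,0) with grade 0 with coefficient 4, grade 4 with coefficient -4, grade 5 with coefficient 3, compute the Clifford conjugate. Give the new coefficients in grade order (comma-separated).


Clifford conjugate sign for grade k: (-1)^(k(k+1)/2)
Grade 0: (-1)^(0*1/2) = (-1)^0 = 1, coeff 4 -> 4
Grade 4: (-1)^(4*5/2) = (-1)^10 = 1, coeff -4 -> -4
Grade 5: (-1)^(5*6/2) = (-1)^15 = -1, coeff 3 -> -3
Conjugated coefficients: 4, -4, -3


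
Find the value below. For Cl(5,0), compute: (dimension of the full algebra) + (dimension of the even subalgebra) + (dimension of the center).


n = 5 + 0 = 5
Total dim = 2^5 = 32
Even subalgebra dim = 2^4 = 16
n is odd, so center dim = 2
Sum = 32 + 16 + 2 = 50


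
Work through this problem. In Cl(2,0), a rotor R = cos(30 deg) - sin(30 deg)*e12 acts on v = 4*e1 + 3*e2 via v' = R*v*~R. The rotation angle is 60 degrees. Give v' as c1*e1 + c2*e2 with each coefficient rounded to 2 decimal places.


Rotor R = cos(30deg) - sin(30deg)*e12
Rotation angle theta = 2 * 30 = 60 degrees
v' = R*v*~R rotates v by theta.
cos(60deg) = 0.5000, sin(60deg) = 0.8660
v'_1 = 4*cos(60deg) - 3*sin(60deg)
= 4*0.5000 - 3*0.8660
= -0.60
v'_2 = 4*sin(60deg) + 3*cos(60deg)
= 4*0.8660 + 3*0.5000
= 4.96
v' = -0.60*e1 + 4.96*e2


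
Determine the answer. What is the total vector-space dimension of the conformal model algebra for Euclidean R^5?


The conformal model of R^5 uses Cl(6,1): the 5 Euclidean generators plus two extra orthogonal generators e+ (e+^2 = +1) and e- (e-^2 = -1), from which the null vectors e0, einf are built.
Number of generators m = 5 + 2 = 7.
dim Cl(p,q) = 2^m = 2^7 = 128


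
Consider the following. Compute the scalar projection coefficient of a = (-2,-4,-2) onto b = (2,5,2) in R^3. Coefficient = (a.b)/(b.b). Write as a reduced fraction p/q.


Projection coefficient = (a . b) / (b . b)
a . b = (-2)*2 + (-4)*5 + (-2)*2
= -4 + (-20) + (-4) = -28
b . b = 2^2 + 5^2 + 2^2
= 4 + 25 + 4 = 33
Coefficient = -28/33
In lowest terms: -28/33


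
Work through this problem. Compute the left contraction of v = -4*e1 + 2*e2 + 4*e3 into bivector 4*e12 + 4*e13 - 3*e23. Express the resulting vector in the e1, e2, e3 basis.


Left contraction v _| B = <vB>_1 (grade-1 part of the geometric product vB).
Using e1_|e12 = e2, e2_|e12 = -e1, e1_|e13 = e3, e3_|e13 = -e1, e2_|e23 = e3, e3_|e23 = -e2:
e1 coeff: -v2*b12 - v3*b13 = -(2)*(4) - (4)*(4) = -24
e2 coeff: v1*b12 - v3*b23 = (-4)*(4) - (4)*(-3) = -4
e3 coeff: v1*b13 + v2*b23 = (-4)*(4) + (2)*(-3) = -22
v _| B = -24*e1 - 4*e2 - 22*e3


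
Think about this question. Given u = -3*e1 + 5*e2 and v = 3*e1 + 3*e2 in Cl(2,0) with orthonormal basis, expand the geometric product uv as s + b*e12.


Expand: (-3*e1 + 5*e2)(3*e1 + 3*e2)
= (-3)*3*e1e1 + (-3)*3*e1e2 + 5*3*e2e1 + 5*3*e2e2
Using e1^2 = e2^2 = 1, e2e1 = -e1e2:
Scalar part s = (-3)*3 + 5*3 = -9 + 15 = 6
Bivector part b = (-3)*3 - 5*3 = -9 - 15 = -24
uv = 6 - 24*e12


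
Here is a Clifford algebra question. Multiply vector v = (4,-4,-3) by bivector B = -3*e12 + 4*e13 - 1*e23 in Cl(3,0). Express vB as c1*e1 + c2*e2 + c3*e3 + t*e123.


vB has grade-1 (vector) and grade-3 (trivector) parts: vB = (v _| B) + (v ^ B).
Vector part <vB>_1:
  e1: -v2*b12 - v3*b13 = -(-4)*(-3) - (-3)*(4) = 0
  e2: v1*b12 - v3*b23 = (4)*(-3) - (-3)*(-1) = -15
  e3: v1*b13 + v2*b23 = (4)*(4) + (-4)*(-1) = 20
Trivector part <vB>_3:
  e123: v1*b23 - v2*b13 + v3*b12 = (4)*(-1) - (-4)*(4) + (-3)*(-3) = 21
vB = 0*e1 - 15*e2 + 20*e3 + 21*e123


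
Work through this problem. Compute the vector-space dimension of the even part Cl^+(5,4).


Even subalgebra dimension = 2^(n-1)
n = 5 + 4 = 9
2^(9 - 1) = 2^8 = 256
Verification: sum of C(9,k) for even k = 1 + 36 + 126 + 84 + 9 = 256
Result = 256


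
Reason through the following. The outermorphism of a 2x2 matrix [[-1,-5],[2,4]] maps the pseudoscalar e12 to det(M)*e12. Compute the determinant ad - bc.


The outermorphism of a linear map f sends e1^e2 to f(e1)^f(e2).
f(e1) = -1*e1 + 2*e2
f(e2) = -5*e1 + 4*e2
f(e1) ^ f(e2) = (-1*e1 + 2*e2) ^ (-5*e1 + 4*e2)
= (-1)*4*e12 + 2*(-5)*e21
= (-4 - (-10))*e12
= 6*e12
Coefficient = 6


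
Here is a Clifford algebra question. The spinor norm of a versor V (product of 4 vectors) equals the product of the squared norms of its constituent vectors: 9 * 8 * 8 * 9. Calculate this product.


Spinor norm N(V) = |v1|^2 * |v2|^2 * ... * |v4|^2
= 9 * 8 * 8 * 9
Running product: 9, 72, 576, 5184
N(V) = 5184


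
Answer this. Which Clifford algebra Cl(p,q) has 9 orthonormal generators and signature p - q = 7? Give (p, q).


We need p + q = 9 and p - q = 7.
Adding: 2p = 9 + 7 = 16, so p = 8.
Then q = 9 - 8 = 1.
(p, q) = (8, 1)


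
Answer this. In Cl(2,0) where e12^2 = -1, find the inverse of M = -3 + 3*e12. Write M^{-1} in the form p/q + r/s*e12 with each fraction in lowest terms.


M = -3 + 3*e12, where e12^2 = -1.
Since M commutes with its reverse ~M = a - b*e12, M * ~M = a^2 - b^2*e12^2 = a^2 + b^2.
So M^{-1} = ~M / (a^2 + b^2) = (a - b*e12)/(a^2 + b^2).
a^2 + b^2 = 9 + 9 = 18
Scalar part = -3/18 = -1/6
Bivector coeff = -3/18 = -1/6
M^{-1} = -1/6 - 1/6*e12


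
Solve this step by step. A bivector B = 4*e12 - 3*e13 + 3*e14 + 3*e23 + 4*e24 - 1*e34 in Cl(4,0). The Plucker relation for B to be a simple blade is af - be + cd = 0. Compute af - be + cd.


Plucker relation: af - be + cd
a*f = 4*(-1) = -4
b*e = (-3)*4 = -12
c*d = 3*3 = 9
af - be + cd = -4 - (-12) + 9
= 17


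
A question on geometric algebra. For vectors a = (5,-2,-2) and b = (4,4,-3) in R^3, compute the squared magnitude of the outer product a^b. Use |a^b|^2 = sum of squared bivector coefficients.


a wedge b = (a1*b2 - a2*b1)*e12 + (a1*b3 - a3*b1)*e13 + (a2*b3 - a3*b2)*e23
e12 coeff: 5*4 - (-2)*4 = 20 - (-8) = 28
e13 coeff: 5*(-3) - (-2)*4 = -15 - (-8) = -7
e23 coeff: (-2)*(-3) - (-2)*4 = 6 - (-8) = 14
|a wedge b|^2 = 28^2 + (-7)^2 + 14^2
= 784 + 49 + 196
= 1029


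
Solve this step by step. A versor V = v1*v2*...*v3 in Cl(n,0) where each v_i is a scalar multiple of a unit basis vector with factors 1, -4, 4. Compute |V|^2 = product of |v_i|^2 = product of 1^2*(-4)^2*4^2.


Each vector v_i has |v_i|^2 = s_i^2
Squared scales: 1^2 = 1, (-4)^2 = 16, 4^2 = 16
|V|^2 = 1 * 16 * 16
= 256


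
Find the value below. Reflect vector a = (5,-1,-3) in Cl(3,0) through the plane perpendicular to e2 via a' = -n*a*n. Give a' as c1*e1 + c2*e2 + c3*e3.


Reflection formula: a' = -n*a*n, with n = e2 (unit vector, n^2 = 1).
For reflection through hyperplane perp to e2:
The component along e2 flips sign, others stay.
a = (5, -1, -3)
a' = (5, 1, -3)
a' = 5*e1 + 1*e2 - 3*e3


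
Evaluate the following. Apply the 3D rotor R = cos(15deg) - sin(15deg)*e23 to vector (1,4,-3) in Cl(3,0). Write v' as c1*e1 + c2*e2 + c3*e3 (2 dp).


Rotor R = cos(15deg) - sin(15deg)*e23
Rotation angle theta = 2 * 15 = 30 degrees in the e23 plane (e2 -> e3).
The component perpendicular to the plane (e1) is invariant: v'_1 = v1 = 1.00
cos(30deg) = 0.8660, sin(30deg) = 0.5000
v'_2 = v2*cos(theta) - v3*sin(theta) = 4*0.8660 - (-3)*0.5000 = 4.96
v'_3 = v2*sin(theta) + v3*cos(theta) = 4*0.5000 + (-3)*0.8660 = -0.60
v' = 1.00*e1 + 4.96*e2 - 0.60*e3


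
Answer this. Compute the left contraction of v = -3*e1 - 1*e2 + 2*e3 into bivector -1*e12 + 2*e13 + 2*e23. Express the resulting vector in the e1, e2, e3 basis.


Left contraction v _| B = <vB>_1 (grade-1 part of the geometric product vB).
Using e1_|e12 = e2, e2_|e12 = -e1, e1_|e13 = e3, e3_|e13 = -e1, e2_|e23 = e3, e3_|e23 = -e2:
e1 coeff: -v2*b12 - v3*b13 = -(-1)*(-1) - (2)*(2) = -5
e2 coeff: v1*b12 - v3*b23 = (-3)*(-1) - (2)*(2) = -1
e3 coeff: v1*b13 + v2*b23 = (-3)*(2) + (-1)*(2) = -8
v _| B = -5*e1 - 1*e2 - 8*e3


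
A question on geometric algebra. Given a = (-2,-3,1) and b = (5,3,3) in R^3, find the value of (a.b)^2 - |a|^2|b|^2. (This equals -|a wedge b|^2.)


a . b = (-2)*5 + (-3)*3 + 1*3
= -10 + (-9) + 3 = -16
|a|^2 = (-2)^2 + (-3)^2 + 1^2 = 14
|b|^2 = 5^2 + 3^2 + 3^2 = 43
(a.b)^2 = (-16)^2 = 256
|a|^2 * |b|^2 = 14 * 43 = 602
Result = 256 - 602 = -346


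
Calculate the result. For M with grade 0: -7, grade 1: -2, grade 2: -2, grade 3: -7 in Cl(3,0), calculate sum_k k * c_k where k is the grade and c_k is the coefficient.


Grade-weighted sum = sum of grade_k * coefficient_k
0*(-7) = 0
1*(-2) = -2
2*(-2) = -4
3*(-7) = -21
Total = 0 + (-2) + (-4) + (-21) = -27


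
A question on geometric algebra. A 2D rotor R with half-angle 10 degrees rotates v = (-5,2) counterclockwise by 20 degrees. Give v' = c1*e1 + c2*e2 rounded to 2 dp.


Rotor R = cos(10deg) - sin(10deg)*e12
Rotation angle theta = 2 * 10 = 20 degrees
v' = R*v*~R rotates v by theta.
cos(20deg) = 0.9397, sin(20deg) = 0.3420
v'_1 = -5*cos(20deg) - 2*sin(20deg)
= -5*0.9397 - 2*0.3420
= -5.38
v'_2 = -5*sin(20deg) + 2*cos(20deg)
= -5*0.3420 + 2*0.9397
= 0.17
v' = -5.38*e1 + 0.17*e2


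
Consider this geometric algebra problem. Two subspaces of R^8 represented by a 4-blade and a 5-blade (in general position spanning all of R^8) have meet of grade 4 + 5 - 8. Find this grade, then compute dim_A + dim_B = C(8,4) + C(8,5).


Meet grade = grade(A) + grade(B) - n
= 4 + 5 - 8 = 1
C(8,4) = 70
C(8,5) = 56
dim_A + dim_B = 70 + 56 = 126


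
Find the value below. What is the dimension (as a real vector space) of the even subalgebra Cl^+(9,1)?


Even subalgebra dimension = 2^(n-1)
n = 9 + 1 = 10
2^(10 - 1) = 2^9 = 512
Verification: sum of C(10,k) for even k = 1 + 45 + 210 + 210 + 45 + 1 = 512
Result = 512


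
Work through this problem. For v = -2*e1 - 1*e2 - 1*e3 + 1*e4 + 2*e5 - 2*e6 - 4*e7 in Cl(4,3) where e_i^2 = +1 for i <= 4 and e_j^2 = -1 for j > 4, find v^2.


v^2 = sum of c_i^2 * e_i^2
Positive signature terms (e_i^2 = +1): (-2)^2 + (-1)^2 + (-1)^2 + 1^2 = 7
Negative signature terms (e_j^2 = -1): 2^2 + (-2)^2 + (-4)^2 = 24
v^2 = 7 - 24 = -17


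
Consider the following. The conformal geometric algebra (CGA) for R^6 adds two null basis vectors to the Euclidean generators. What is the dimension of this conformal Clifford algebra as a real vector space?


The conformal model of R^6 uses Cl(7,1): the 6 Euclidean generators plus two extra orthogonal generators e+ (e+^2 = +1) and e- (e-^2 = -1), from which the null vectors e0, einf are built.
Number of generators m = 6 + 2 = 8.
dim Cl(p,q) = 2^m = 2^8 = 256


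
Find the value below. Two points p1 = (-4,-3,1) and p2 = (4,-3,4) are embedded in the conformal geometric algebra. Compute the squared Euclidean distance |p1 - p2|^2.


p1 - p2 = (-8, 0, -3)
|p1 - p2|^2 = (-8)^2 + 0^2 + (-3)^2
= 64 + 0 + 9
= 73


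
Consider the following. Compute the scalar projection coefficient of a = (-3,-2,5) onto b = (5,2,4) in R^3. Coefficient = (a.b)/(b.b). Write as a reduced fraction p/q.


Projection coefficient = (a . b) / (b . b)
a . b = (-3)*5 + (-2)*2 + 5*4
= -15 + (-4) + 20 = 1
b . b = 5^2 + 2^2 + 4^2
= 25 + 4 + 16 = 45
Coefficient = 1/45
In lowest terms: 1/45


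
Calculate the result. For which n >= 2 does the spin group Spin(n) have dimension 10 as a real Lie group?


dim Spin(n) = dim so(n) = n(n-1)/2.
Solve n(n-1)/2 = 10, i.e. n^2 - n - 20 = 0.
Discriminant = 1 + 8*10 = 81
n = (1 + sqrt(81))/2 = (1 + 9)/2 = 5


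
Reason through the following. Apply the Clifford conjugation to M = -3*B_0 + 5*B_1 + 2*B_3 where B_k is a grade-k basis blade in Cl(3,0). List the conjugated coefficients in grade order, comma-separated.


Clifford conjugate sign for grade k: (-1)^(k(k+1)/2)
Grade 0: (-1)^(0*1/2) = (-1)^0 = 1, coeff -3 -> -3
Grade 1: (-1)^(1*2/2) = (-1)^1 = -1, coeff 5 -> -5
Grade 3: (-1)^(3*4/2) = (-1)^6 = 1, coeff 2 -> 2
Conjugated coefficients: -3, -5, 2


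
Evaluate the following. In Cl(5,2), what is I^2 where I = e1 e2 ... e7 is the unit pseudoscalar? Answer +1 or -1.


The pseudoscalar I = e1...e_n (product of all n generators) of Cl(p,q) satisfies I^2 = (-1)^(q + n(n-1)/2).
p = 5, q = 2, n = p + q = 7
n(n-1)/2 = 7 * 6 / 2 = 21
Exponent = q + n(n-1)/2 = 2 + 21 = 23
I^2 = (-1)^23 = -1


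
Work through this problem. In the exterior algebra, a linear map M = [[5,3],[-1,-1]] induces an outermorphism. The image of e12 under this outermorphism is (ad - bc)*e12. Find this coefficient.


The outermorphism of a linear map f sends e1^e2 to f(e1)^f(e2).
f(e1) = 5*e1 - 1*e2
f(e2) = 3*e1 - 1*e2
f(e1) ^ f(e2) = (5*e1 - 1*e2) ^ (3*e1 - 1*e2)
= 5*(-1)*e12 + (-1)*3*e21
= (-5 - (-3))*e12
= -2*e12
Coefficient = -2


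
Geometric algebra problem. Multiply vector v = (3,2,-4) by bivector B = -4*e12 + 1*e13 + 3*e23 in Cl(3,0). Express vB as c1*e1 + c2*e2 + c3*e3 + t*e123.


vB has grade-1 (vector) and grade-3 (trivector) parts: vB = (v _| B) + (v ^ B).
Vector part <vB>_1:
  e1: -v2*b12 - v3*b13 = -(2)*(-4) - (-4)*(1) = 12
  e2: v1*b12 - v3*b23 = (3)*(-4) - (-4)*(3) = 0
  e3: v1*b13 + v2*b23 = (3)*(1) + (2)*(3) = 9
Trivector part <vB>_3:
  e123: v1*b23 - v2*b13 + v3*b12 = (3)*(3) - (2)*(1) + (-4)*(-4) = 23
vB = 12*e1 + 0*e2 + 9*e3 + 23*e123


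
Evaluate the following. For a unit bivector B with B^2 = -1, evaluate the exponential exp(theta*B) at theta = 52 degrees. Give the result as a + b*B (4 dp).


For a unit bivector B with B^2 = -1, the exponential series gives
e^(theta*B) = cos(theta) + sin(theta)*B (the GA analogue of Euler's formula).
theta = 52 degrees = 0.907571 rad
cos(52 deg) = 0.6157
sin(52 deg) = 0.7880
exp(theta*B) = 0.6157 + 0.7880*B


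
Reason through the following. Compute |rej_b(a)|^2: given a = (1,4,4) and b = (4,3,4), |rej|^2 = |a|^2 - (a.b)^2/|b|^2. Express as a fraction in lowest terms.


|a|^2 = 1^2 + 4^2 + 4^2 = 33
|b|^2 = 4^2 + 3^2 + 4^2 = 41
a . b = 1*4 + 4*3 + 4*4 = 32
(a.b)^2 = 32^2 = 1024
|rej|^2 = 33 - 1024/41
= (1353 - 1024)/41
= 329/41
In lowest terms: 329/41


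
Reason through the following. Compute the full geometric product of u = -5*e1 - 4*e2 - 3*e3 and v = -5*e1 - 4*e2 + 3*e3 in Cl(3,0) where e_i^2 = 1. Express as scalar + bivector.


In Cl(3,0): e_i^2 = 1, e_ie_j = -e_je_i for i != j.
Scalar part = u . v = (-5)*(-5) + (-4)*(-4) + (-3)*3
= 25 + 16 + (-9) = 32
e12 coeff = (-5)*(-4) - (-4)*(-5) = 20 - 20 = 0
e13 coeff = (-5)*3 - (-3)*(-5) = -15 - 15 = -30
e23 coeff = (-4)*3 - (-3)*(-4) = -12 - 12 = -24
uv = 32 + 0*e12 - 30*e13 - 24*e23


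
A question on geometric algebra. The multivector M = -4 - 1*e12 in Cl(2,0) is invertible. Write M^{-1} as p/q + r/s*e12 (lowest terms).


M = -4 - 1*e12, where e12^2 = -1.
Since M commutes with its reverse ~M = a - b*e12, M * ~M = a^2 - b^2*e12^2 = a^2 + b^2.
So M^{-1} = ~M / (a^2 + b^2) = (a - b*e12)/(a^2 + b^2).
a^2 + b^2 = 16 + 1 = 17
Scalar part = -4/17 = -4/17
Bivector coeff = 1/17 = 1/17
M^{-1} = -4/17 + 1/17*e12


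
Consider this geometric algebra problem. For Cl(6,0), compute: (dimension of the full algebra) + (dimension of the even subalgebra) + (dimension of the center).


n = 6 + 0 = 6
Total dim = 2^6 = 64
Even subalgebra dim = 2^5 = 32
n is even, so center dim = 1
Sum = 64 + 32 + 1 = 97


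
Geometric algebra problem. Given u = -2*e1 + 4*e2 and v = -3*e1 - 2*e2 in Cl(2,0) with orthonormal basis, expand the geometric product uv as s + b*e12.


Expand: (-2*e1 + 4*e2)(-3*e1 - 2*e2)
= (-2)*(-3)*e1e1 + (-2)*(-2)*e1e2 + 4*(-3)*e2e1 + 4*(-2)*e2e2
Using e1^2 = e2^2 = 1, e2e1 = -e1e2:
Scalar part s = (-2)*(-3) + 4*(-2) = 6 + (-8) = -2
Bivector part b = (-2)*(-2) - 4*(-3) = 4 - (-12) = 16
uv = -2 + 16*e12


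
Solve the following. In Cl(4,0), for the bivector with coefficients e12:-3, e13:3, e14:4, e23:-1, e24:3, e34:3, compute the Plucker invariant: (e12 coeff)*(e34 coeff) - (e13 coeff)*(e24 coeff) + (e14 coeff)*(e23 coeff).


Plucker relation: af - be + cd
a*f = (-3)*3 = -9
b*e = 3*3 = 9
c*d = 4*(-1) = -4
af - be + cd = -9 - 9 + (-4)
= -22


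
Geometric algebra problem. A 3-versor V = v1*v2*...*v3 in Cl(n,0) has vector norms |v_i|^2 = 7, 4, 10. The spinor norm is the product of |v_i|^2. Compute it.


Spinor norm N(V) = |v1|^2 * |v2|^2 * ... * |v3|^2
= 7 * 4 * 10
Running product: 7, 28, 280
N(V) = 280


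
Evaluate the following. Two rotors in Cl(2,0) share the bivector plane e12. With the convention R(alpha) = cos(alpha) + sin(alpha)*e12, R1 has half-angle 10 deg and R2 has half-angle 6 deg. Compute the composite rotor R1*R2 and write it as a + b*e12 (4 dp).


Same-plane rotors commute and their half-angles add:
R1*R2 = cos(a1 + a2) + sin(a1 + a2)*e12.
a1 + a2 = 10 + 6 = 16 deg
cos(16 deg) = 0.9613
sin(16 deg) = 0.2756
R1*R2 = 0.9613 + 0.2756*e12


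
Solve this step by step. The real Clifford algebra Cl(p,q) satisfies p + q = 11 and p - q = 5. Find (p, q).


We need p + q = 11 and p - q = 5.
Adding: 2p = 11 + 5 = 16, so p = 8.
Then q = 11 - 8 = 3.
(p, q) = (8, 3)


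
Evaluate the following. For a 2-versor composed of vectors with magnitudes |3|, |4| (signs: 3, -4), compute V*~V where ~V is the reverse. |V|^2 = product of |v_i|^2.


Each vector v_i has |v_i|^2 = s_i^2
Squared scales: 3^2 = 9, (-4)^2 = 16
|V|^2 = 9 * 16
= 144


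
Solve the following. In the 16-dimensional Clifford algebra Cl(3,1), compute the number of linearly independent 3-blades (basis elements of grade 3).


Number of grade-k basis blades in Cl(p,q) with n = p + q is C(n, k).
n = 3 + 1 = 4
C(4, 3) = 4! / (3! * 1!)
= 24 / (6 * 1)
= 4


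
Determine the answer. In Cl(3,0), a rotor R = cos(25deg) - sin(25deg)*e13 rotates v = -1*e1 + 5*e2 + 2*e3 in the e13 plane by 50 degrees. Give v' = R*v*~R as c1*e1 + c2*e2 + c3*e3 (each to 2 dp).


Rotor R = cos(25deg) - sin(25deg)*e13
Rotation angle theta = 2 * 25 = 50 degrees in the e13 plane (e1 -> e3).
The component perpendicular to the plane (e2) is invariant: v'_2 = v2 = 5.00
cos(50deg) = 0.6428, sin(50deg) = 0.7660
v'_1 = v1*cos(theta) - v3*sin(theta) = -1*0.6428 - 2*0.7660 = -2.17
v'_3 = v1*sin(theta) + v3*cos(theta) = -1*0.7660 + 2*0.6428 = 0.52
v' = -2.17*e1 + 5.00*e2 + 0.52*e3


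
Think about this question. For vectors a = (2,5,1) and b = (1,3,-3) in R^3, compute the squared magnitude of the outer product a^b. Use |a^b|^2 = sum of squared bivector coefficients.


a wedge b = (a1*b2 - a2*b1)*e12 + (a1*b3 - a3*b1)*e13 + (a2*b3 - a3*b2)*e23
e12 coeff: 2*3 - 5*1 = 6 - 5 = 1
e13 coeff: 2*(-3) - 1*1 = -6 - 1 = -7
e23 coeff: 5*(-3) - 1*3 = -15 - 3 = -18
|a wedge b|^2 = 1^2 + (-7)^2 + (-18)^2
= 1 + 49 + 324
= 374


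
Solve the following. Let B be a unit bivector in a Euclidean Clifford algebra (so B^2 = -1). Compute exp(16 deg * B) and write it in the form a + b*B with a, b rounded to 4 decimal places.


For a unit bivector B with B^2 = -1, the exponential series gives
e^(theta*B) = cos(theta) + sin(theta)*B (the GA analogue of Euler's formula).
theta = 16 degrees = 0.279253 rad
cos(16 deg) = 0.9613
sin(16 deg) = 0.2756
exp(theta*B) = 0.9613 + 0.2756*B


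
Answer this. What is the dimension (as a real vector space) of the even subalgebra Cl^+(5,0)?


Even subalgebra dimension = 2^(n-1)
n = 5 + 0 = 5
2^(5 - 1) = 2^4 = 16
Verification: sum of C(5,k) for even k = 1 + 10 + 5 = 16
Result = 16


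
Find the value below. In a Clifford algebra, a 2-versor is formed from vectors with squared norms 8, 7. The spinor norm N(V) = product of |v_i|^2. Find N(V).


Spinor norm N(V) = |v1|^2 * |v2|^2 * ... * |v2|^2
= 8 * 7
Running product: 8, 56
N(V) = 56


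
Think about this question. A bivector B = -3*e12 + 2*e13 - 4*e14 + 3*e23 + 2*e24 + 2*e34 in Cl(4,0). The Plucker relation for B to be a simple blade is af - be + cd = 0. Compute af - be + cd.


Plucker relation: af - be + cd
a*f = (-3)*2 = -6
b*e = 2*2 = 4
c*d = (-4)*3 = -12
af - be + cd = -6 - 4 + (-12)
= -22


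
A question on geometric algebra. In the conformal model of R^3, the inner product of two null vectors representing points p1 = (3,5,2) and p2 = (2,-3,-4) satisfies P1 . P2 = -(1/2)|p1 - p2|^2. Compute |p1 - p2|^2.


p1 - p2 = (1, 8, 6)
|p1 - p2|^2 = 1^2 + 8^2 + 6^2
= 1 + 64 + 36
= 101


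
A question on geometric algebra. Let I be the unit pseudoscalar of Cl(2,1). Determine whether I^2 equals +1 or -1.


The pseudoscalar I = e1...e_n (product of all n generators) of Cl(p,q) satisfies I^2 = (-1)^(q + n(n-1)/2).
p = 2, q = 1, n = p + q = 3
n(n-1)/2 = 3 * 2 / 2 = 3
Exponent = q + n(n-1)/2 = 1 + 3 = 4
I^2 = (-1)^4 = +1


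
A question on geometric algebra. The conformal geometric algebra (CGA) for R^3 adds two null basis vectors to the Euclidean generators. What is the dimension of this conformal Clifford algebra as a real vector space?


The conformal model of R^3 uses Cl(4,1): the 3 Euclidean generators plus two extra orthogonal generators e+ (e+^2 = +1) and e- (e-^2 = -1), from which the null vectors e0, einf are built.
Number of generators m = 3 + 2 = 5.
dim Cl(p,q) = 2^m = 2^5 = 32


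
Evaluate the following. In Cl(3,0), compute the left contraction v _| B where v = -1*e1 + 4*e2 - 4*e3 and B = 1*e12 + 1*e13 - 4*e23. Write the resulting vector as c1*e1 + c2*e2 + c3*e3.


Left contraction v _| B = <vB>_1 (grade-1 part of the geometric product vB).
Using e1_|e12 = e2, e2_|e12 = -e1, e1_|e13 = e3, e3_|e13 = -e1, e2_|e23 = e3, e3_|e23 = -e2:
e1 coeff: -v2*b12 - v3*b13 = -(4)*(1) - (-4)*(1) = 0
e2 coeff: v1*b12 - v3*b23 = (-1)*(1) - (-4)*(-4) = -17
e3 coeff: v1*b13 + v2*b23 = (-1)*(1) + (4)*(-4) = -17
v _| B = 0*e1 - 17*e2 - 17*e3


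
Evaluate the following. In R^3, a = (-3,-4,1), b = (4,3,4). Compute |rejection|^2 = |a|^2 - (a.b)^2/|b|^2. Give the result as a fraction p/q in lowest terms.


|a|^2 = (-3)^2 + (-4)^2 + 1^2 = 26
|b|^2 = 4^2 + 3^2 + 4^2 = 41
a . b = (-3)*4 + (-4)*3 + 1*4 = -20
(a.b)^2 = (-20)^2 = 400
|rej|^2 = 26 - 400/41
= (1066 - 400)/41
= 666/41
In lowest terms: 666/41


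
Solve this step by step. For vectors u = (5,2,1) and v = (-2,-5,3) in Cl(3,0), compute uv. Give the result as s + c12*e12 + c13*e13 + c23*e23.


In Cl(3,0): e_i^2 = 1, e_ie_j = -e_je_i for i != j.
Scalar part = u . v = 5*(-2) + 2*(-5) + 1*3
= -10 + (-10) + 3 = -17
e12 coeff = 5*(-5) - 2*(-2) = -25 - (-4) = -21
e13 coeff = 5*3 - 1*(-2) = 15 - (-2) = 17
e23 coeff = 2*3 - 1*(-5) = 6 - (-5) = 11
uv = -17 - 21*e12 + 17*e13 + 11*e23


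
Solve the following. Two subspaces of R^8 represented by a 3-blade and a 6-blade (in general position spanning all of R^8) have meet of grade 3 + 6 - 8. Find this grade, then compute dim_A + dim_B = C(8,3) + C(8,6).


Meet grade = grade(A) + grade(B) - n
= 3 + 6 - 8 = 1
C(8,3) = 56
C(8,6) = 28
dim_A + dim_B = 56 + 28 = 84


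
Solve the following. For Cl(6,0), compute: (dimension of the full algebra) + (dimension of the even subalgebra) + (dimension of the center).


n = 6 + 0 = 6
Total dim = 2^6 = 64
Even subalgebra dim = 2^5 = 32
n is even, so center dim = 1
Sum = 64 + 32 + 1 = 97


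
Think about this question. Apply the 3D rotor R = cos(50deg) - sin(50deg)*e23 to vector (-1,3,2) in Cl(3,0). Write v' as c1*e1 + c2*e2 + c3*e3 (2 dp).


Rotor R = cos(50deg) - sin(50deg)*e23
Rotation angle theta = 2 * 50 = 100 degrees in the e23 plane (e2 -> e3).
The component perpendicular to the plane (e1) is invariant: v'_1 = v1 = -1.00
cos(100deg) = -0.1736, sin(100deg) = 0.9848
v'_2 = v2*cos(theta) - v3*sin(theta) = 3*(-0.1736) - 2*0.9848 = -2.49
v'_3 = v2*sin(theta) + v3*cos(theta) = 3*0.9848 + 2*(-0.1736) = 2.61
v' = -1.00*e1 - 2.49*e2 + 2.61*e3


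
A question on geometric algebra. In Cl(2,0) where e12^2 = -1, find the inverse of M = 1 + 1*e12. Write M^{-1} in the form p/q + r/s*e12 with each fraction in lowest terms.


M = 1 + 1*e12, where e12^2 = -1.
Since M commutes with its reverse ~M = a - b*e12, M * ~M = a^2 - b^2*e12^2 = a^2 + b^2.
So M^{-1} = ~M / (a^2 + b^2) = (a - b*e12)/(a^2 + b^2).
a^2 + b^2 = 1 + 1 = 2
Scalar part = 1/2 = 1/2
Bivector coeff = -1/2 = -1/2
M^{-1} = 1/2 - 1/2*e12


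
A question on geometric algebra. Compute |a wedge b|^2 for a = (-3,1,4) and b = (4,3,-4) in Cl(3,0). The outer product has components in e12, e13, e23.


a wedge b = (a1*b2 - a2*b1)*e12 + (a1*b3 - a3*b1)*e13 + (a2*b3 - a3*b2)*e23
e12 coeff: (-3)*3 - 1*4 = -9 - 4 = -13
e13 coeff: (-3)*(-4) - 4*4 = 12 - 16 = -4
e23 coeff: 1*(-4) - 4*3 = -4 - 12 = -16
|a wedge b|^2 = (-13)^2 + (-4)^2 + (-16)^2
= 169 + 16 + 256
= 441


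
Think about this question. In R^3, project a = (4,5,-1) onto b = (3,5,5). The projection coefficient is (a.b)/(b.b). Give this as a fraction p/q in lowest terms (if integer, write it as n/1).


Projection coefficient = (a . b) / (b . b)
a . b = 4*3 + 5*5 + (-1)*5
= 12 + 25 + (-5) = 32
b . b = 3^2 + 5^2 + 5^2
= 9 + 25 + 25 = 59
Coefficient = 32/59
In lowest terms: 32/59


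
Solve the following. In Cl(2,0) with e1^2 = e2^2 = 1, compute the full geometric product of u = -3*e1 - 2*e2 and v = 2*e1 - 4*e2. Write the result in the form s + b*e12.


Expand: (-3*e1 - 2*e2)(2*e1 - 4*e2)
= (-3)*2*e1e1 + (-3)*(-4)*e1e2 + (-2)*2*e2e1 + (-2)*(-4)*e2e2
Using e1^2 = e2^2 = 1, e2e1 = -e1e2:
Scalar part s = (-3)*2 + (-2)*(-4) = -6 + 8 = 2
Bivector part b = (-3)*(-4) - (-2)*2 = 12 - (-4) = 16
uv = 2 + 16*e12


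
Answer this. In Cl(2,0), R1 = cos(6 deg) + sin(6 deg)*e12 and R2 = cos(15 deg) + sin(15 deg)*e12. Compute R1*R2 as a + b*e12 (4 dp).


Same-plane rotors commute and their half-angles add:
R1*R2 = cos(a1 + a2) + sin(a1 + a2)*e12.
a1 + a2 = 6 + 15 = 21 deg
cos(21 deg) = 0.9336
sin(21 deg) = 0.3584
R1*R2 = 0.9336 + 0.3584*e12


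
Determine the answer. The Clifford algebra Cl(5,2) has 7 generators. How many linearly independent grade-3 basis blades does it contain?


Number of grade-k basis blades in Cl(p,q) with n = p + q is C(n, k).
n = 5 + 2 = 7
C(7, 3) = 7! / (3! * 4!)
= 5040 / (6 * 24)
= 35


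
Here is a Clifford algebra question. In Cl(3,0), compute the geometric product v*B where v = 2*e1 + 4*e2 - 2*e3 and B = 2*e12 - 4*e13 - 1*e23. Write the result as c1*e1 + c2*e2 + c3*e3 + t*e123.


vB has grade-1 (vector) and grade-3 (trivector) parts: vB = (v _| B) + (v ^ B).
Vector part <vB>_1:
  e1: -v2*b12 - v3*b13 = -(4)*(2) - (-2)*(-4) = -16
  e2: v1*b12 - v3*b23 = (2)*(2) - (-2)*(-1) = 2
  e3: v1*b13 + v2*b23 = (2)*(-4) + (4)*(-1) = -12
Trivector part <vB>_3:
  e123: v1*b23 - v2*b13 + v3*b12 = (2)*(-1) - (4)*(-4) + (-2)*(2) = 10
vB = -16*e1 + 2*e2 - 12*e3 + 10*e123


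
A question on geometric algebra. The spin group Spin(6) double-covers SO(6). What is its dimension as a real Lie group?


Spin(n) double-covers SO(n); both have Lie algebra so(n) of dimension n(n-1)/2.
n = 6
n(n-1) = 6 * 5 = 30
dim Spin(6) = 30/2 = 15


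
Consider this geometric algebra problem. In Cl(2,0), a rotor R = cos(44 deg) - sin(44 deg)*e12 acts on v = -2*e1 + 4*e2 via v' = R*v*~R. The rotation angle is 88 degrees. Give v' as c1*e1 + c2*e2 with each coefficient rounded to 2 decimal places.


Rotor R = cos(44deg) - sin(44deg)*e12
Rotation angle theta = 2 * 44 = 88 degrees
v' = R*v*~R rotates v by theta.
cos(88deg) = 0.0349, sin(88deg) = 0.9994
v'_1 = -2*cos(88deg) - 4*sin(88deg)
= -2*0.0349 - 4*0.9994
= -4.07
v'_2 = -2*sin(88deg) + 4*cos(88deg)
= -2*0.9994 + 4*0.0349
= -1.86
v' = -4.07*e1 - 1.86*e2


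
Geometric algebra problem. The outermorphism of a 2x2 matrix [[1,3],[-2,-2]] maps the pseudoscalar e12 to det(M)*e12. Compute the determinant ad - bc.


The outermorphism of a linear map f sends e1^e2 to f(e1)^f(e2).
f(e1) = 1*e1 - 2*e2
f(e2) = 3*e1 - 2*e2
f(e1) ^ f(e2) = (1*e1 - 2*e2) ^ (3*e1 - 2*e2)
= 1*(-2)*e12 + (-2)*3*e21
= (-2 - (-6))*e12
= 4*e12
Coefficient = 4


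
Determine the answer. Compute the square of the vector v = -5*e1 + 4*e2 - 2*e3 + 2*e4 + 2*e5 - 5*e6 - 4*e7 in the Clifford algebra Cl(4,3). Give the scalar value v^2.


v^2 = sum of c_i^2 * e_i^2
Positive signature terms (e_i^2 = +1): (-5)^2 + 4^2 + (-2)^2 + 2^2 = 49
Negative signature terms (e_j^2 = -1): 2^2 + (-5)^2 + (-4)^2 = 45
v^2 = 49 - 45 = 4


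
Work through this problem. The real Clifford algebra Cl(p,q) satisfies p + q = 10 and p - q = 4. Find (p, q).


We need p + q = 10 and p - q = 4.
Adding: 2p = 10 + 4 = 14, so p = 7.
Then q = 10 - 7 = 3.
(p, q) = (7, 3)


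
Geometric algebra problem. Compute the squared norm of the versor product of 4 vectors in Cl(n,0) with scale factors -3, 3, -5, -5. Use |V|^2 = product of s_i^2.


Each vector v_i has |v_i|^2 = s_i^2
Squared scales: (-3)^2 = 9, 3^2 = 9, (-5)^2 = 25, (-5)^2 = 25
|V|^2 = 9 * 9 * 25 * 25
= 50625


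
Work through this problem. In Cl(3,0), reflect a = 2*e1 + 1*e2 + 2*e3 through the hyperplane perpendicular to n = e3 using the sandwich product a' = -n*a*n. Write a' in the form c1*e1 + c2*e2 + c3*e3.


Reflection formula: a' = -n*a*n, with n = e3 (unit vector, n^2 = 1).
For reflection through hyperplane perp to e3:
The component along e3 flips sign, others stay.
a = (2, 1, 2)
a' = (2, 1, -2)
a' = 2*e1 + 1*e2 - 2*e3


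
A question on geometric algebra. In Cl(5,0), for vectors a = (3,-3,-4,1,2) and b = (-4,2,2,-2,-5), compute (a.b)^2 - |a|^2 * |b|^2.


a . b = 3*(-4) + (-3)*2 + (-4)*2 + 1*(-2) + 2*(-5)
= -12 + (-6) + (-8) + (-2) + (-10) = -38
|a|^2 = 3^2 + (-3)^2 + (-4)^2 + 1^2 + 2^2 = 39
|b|^2 = (-4)^2 + 2^2 + 2^2 + (-2)^2 + (-5)^2 = 53
(a.b)^2 = (-38)^2 = 1444
|a|^2 * |b|^2 = 39 * 53 = 2067
Result = 1444 - 2067 = -623


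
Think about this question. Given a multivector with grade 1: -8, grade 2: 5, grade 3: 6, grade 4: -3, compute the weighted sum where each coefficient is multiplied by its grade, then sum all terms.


Grade-weighted sum = sum of grade_k * coefficient_k
1*(-8) = -8
2*5 = 10
3*6 = 18
4*(-3) = -12
Total = -8 + 10 + 18 + (-12) = 8


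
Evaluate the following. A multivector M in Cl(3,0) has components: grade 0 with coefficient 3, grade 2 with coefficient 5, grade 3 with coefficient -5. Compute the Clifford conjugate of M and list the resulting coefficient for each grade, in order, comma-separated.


Clifford conjugate sign for grade k: (-1)^(k(k+1)/2)
Grade 0: (-1)^(0*1/2) = (-1)^0 = 1, coeff 3 -> 3
Grade 2: (-1)^(2*3/2) = (-1)^3 = -1, coeff 5 -> -5
Grade 3: (-1)^(3*4/2) = (-1)^6 = 1, coeff -5 -> -5
Conjugated coefficients: 3, -5, -5


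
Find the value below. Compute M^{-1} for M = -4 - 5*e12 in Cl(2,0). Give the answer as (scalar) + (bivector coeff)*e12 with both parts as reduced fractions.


M = -4 - 5*e12, where e12^2 = -1.
Since M commutes with its reverse ~M = a - b*e12, M * ~M = a^2 - b^2*e12^2 = a^2 + b^2.
So M^{-1} = ~M / (a^2 + b^2) = (a - b*e12)/(a^2 + b^2).
a^2 + b^2 = 16 + 25 = 41
Scalar part = -4/41 = -4/41
Bivector coeff = 5/41 = 5/41
M^{-1} = -4/41 + 5/41*e12


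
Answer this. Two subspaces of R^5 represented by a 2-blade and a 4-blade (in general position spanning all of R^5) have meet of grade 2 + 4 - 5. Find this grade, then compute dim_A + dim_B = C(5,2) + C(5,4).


Meet grade = grade(A) + grade(B) - n
= 2 + 4 - 5 = 1
C(5,2) = 10
C(5,4) = 5
dim_A + dim_B = 10 + 5 = 15


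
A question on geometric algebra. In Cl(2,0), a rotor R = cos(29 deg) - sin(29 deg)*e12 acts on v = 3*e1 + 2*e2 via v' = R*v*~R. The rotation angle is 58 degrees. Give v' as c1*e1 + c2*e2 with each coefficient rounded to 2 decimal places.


Rotor R = cos(29deg) - sin(29deg)*e12
Rotation angle theta = 2 * 29 = 58 degrees
v' = R*v*~R rotates v by theta.
cos(58deg) = 0.5299, sin(58deg) = 0.8480
v'_1 = 3*cos(58deg) - 2*sin(58deg)
= 3*0.5299 - 2*0.8480
= -0.11
v'_2 = 3*sin(58deg) + 2*cos(58deg)
= 3*0.8480 + 2*0.5299
= 3.60
v' = -0.11*e1 + 3.60*e2


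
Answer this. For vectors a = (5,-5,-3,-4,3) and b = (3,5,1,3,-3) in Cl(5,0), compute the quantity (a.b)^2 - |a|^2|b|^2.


a . b = 5*3 + (-5)*5 + (-3)*1 + (-4)*3 + 3*(-3)
= 15 + (-25) + (-3) + (-12) + (-9) = -34
|a|^2 = 5^2 + (-5)^2 + (-3)^2 + (-4)^2 + 3^2 = 84
|b|^2 = 3^2 + 5^2 + 1^2 + 3^2 + (-3)^2 = 53
(a.b)^2 = (-34)^2 = 1156
|a|^2 * |b|^2 = 84 * 53 = 4452
Result = 1156 - 4452 = -3296


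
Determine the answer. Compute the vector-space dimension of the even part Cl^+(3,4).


Even subalgebra dimension = 2^(n-1)
n = 3 + 4 = 7
2^(7 - 1) = 2^6 = 64
Verification: sum of C(7,k) for even k = 1 + 21 + 35 + 7 = 64
Result = 64


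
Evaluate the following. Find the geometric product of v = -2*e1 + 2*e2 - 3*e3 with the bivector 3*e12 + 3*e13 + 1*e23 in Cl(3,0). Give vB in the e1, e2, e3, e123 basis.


vB has grade-1 (vector) and grade-3 (trivector) parts: vB = (v _| B) + (v ^ B).
Vector part <vB>_1:
  e1: -v2*b12 - v3*b13 = -(2)*(3) - (-3)*(3) = 3
  e2: v1*b12 - v3*b23 = (-2)*(3) - (-3)*(1) = -3
  e3: v1*b13 + v2*b23 = (-2)*(3) + (2)*(1) = -4
Trivector part <vB>_3:
  e123: v1*b23 - v2*b13 + v3*b12 = (-2)*(1) - (2)*(3) + (-3)*(3) = -17
vB = 3*e1 - 3*e2 - 4*e3 - 17*e123
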